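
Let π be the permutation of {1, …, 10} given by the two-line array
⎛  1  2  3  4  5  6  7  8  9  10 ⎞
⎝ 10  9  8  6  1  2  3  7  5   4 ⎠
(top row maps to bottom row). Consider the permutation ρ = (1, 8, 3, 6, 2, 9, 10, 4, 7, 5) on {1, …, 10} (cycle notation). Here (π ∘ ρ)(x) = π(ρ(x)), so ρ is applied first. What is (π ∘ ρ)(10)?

ρ(10) = 4, then π(4) = 6; composing gives (π ∘ ρ)(10) = 6.

6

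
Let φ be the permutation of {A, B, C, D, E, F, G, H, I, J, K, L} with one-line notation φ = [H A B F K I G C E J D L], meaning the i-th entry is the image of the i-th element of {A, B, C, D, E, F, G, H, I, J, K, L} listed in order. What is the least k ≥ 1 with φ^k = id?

Decomposing into disjoint cycles gives cycle lengths 5, 4, 1, 1, 1.
The order is lcm(5, 4) = 20.

20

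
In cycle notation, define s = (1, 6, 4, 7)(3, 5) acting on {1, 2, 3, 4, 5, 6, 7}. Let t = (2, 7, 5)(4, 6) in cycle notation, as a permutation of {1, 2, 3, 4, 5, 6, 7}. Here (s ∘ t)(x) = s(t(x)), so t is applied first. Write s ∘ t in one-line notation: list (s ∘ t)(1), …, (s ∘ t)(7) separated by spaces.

6 1 5 4 2 7 3

Chase each element through t then s: 1 → 1 → 6; 2 → 7 → 1; 3 → 3 → 5; 4 → 6 → 4; 5 → 2 → 2; 6 → 4 → 7; 7 → 5 → 3.
So s ∘ t in one-line form is 6 1 5 4 2 7 3.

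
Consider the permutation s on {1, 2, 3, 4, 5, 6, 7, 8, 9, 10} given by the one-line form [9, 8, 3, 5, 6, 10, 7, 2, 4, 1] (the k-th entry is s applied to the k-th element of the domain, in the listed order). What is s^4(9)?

Tracing 9 → 4 → … returns to 9 after 6 steps, so 9 lies in a 6-cycle (1, 9, 4, 5, 6, 10).
Stepping 4 places around the cycle: 9 → 4 → 5 → 6 → 10.

10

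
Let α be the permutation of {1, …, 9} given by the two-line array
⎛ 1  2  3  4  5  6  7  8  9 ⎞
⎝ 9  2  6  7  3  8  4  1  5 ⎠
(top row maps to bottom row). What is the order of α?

6

The disjoint-cycle form of α has cycle lengths 6, 2, 1.
The order is lcm(6, 2) = 6.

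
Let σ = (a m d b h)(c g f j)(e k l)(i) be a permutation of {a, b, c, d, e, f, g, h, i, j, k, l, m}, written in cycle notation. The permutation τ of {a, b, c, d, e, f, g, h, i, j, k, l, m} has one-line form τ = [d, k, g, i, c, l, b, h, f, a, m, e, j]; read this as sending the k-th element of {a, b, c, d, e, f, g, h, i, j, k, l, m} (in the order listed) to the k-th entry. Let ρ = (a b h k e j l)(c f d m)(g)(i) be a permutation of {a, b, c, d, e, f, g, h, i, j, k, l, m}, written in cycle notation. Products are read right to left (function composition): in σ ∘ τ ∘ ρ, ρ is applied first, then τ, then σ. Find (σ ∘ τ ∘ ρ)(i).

j

(σ ∘ τ ∘ ρ)(i) = σ(τ(ρ(i))). ρ(i) = i, then τ(i) = f, then σ(f) = j, so the result is j.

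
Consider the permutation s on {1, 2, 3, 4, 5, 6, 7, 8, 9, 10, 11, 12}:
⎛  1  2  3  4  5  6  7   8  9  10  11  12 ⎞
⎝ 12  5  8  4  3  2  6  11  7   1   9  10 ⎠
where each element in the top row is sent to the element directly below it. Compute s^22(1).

12

Tracing 1 → 12 → … returns to 1 after 3 steps, so 1 lies in a 3-cycle (1, 12, 10).
Since the cycle has length 3, s^22 acts on it the same as s^1 (22 mod 3 = 1).
Stepping 1 place around the cycle: 1 → 12.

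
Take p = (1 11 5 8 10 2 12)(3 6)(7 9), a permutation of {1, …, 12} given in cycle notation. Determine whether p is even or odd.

even

The cycle lengths are 7, 2, 2, 1.
A cycle is odd iff its length is even; p has 2 even-length cycles, so sgn(p) = (−1)^2 and p is even.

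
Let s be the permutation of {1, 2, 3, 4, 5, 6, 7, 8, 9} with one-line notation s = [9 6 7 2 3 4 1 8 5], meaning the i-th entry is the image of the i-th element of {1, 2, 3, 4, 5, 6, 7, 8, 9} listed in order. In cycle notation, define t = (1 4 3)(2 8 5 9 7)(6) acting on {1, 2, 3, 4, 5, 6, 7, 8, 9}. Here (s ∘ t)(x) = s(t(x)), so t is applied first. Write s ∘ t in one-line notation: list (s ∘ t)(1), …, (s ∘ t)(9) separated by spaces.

2 8 9 7 5 4 6 3 1

Chase each element through t then s: 1 → 4 → 2; 2 → 8 → 8; 3 → 1 → 9; 4 → 3 → 7; 5 → 9 → 5; 6 → 6 → 4; 7 → 2 → 6; 8 → 5 → 3; 9 → 7 → 1.
Collecting the images, s ∘ t = [2 8 9 7 5 4 6 3 1].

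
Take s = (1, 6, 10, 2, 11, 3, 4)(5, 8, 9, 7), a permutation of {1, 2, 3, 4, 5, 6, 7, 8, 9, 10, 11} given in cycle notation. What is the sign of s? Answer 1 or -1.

-1

The cycle lengths are 7, 4.
A cycle of length ℓ contributes ℓ−1 transpositions, so s is a product of 6 + 3 = 9 transpositions — odd.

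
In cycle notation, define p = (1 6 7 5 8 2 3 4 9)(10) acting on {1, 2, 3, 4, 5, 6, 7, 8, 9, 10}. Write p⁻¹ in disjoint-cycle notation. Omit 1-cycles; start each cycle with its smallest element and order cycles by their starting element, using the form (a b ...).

(1 9 4 3 2 8 5 7 6)

Inverting a permutation written in cycle notation just reverses the order within every cycle.
After reversing and putting each cycle's least element first, p⁻¹ = (1 9 4 3 2 8 5 7 6).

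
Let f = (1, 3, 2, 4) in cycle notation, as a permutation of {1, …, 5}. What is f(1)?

Within (1, 3, 2, 4), 1 ↦ 3.

3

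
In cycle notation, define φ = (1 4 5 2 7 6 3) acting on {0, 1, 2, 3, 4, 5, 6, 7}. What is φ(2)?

2 appears in (1 4 5 2 7 6 3); the next entry (wrapping around) is 7.

7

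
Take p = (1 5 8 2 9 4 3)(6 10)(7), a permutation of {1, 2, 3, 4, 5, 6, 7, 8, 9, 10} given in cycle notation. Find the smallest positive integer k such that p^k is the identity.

The disjoint cycles have lengths 7, 2, 1.
The order of p is the least common multiple of its cycle lengths: lcm(7, 2) = 14.

14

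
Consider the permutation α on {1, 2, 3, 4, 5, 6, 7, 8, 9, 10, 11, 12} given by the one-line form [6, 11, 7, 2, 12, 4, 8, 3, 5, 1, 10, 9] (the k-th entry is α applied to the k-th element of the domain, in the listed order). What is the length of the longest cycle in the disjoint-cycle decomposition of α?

6

Decomposing into disjoint cycles gives (1, 6, 4, 2, 11, 10)(3, 7, 8)(5, 12, 9); the longest has length 6.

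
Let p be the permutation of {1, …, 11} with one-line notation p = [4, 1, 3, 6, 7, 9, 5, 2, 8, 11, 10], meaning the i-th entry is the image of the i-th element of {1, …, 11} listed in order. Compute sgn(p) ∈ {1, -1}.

-1

In disjoint-cycle form the cycle lengths are 6, 2, 2, 1.
A cycle of length ℓ contributes ℓ−1 transpositions, so p is a product of 5 + 1 + 1 = 7 transpositions — odd.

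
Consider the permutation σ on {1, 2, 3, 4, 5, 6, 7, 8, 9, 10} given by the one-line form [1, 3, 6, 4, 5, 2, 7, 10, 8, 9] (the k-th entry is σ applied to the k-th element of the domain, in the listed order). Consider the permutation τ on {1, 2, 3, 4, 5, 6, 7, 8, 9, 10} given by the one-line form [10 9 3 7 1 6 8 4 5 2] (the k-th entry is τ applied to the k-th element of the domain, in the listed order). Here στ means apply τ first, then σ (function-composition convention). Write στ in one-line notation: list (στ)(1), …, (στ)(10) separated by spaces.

(στ)(x) = σ(τ(x)). Computing each image: σ(τ(1)) = σ(10) = 9, σ(τ(2)) = σ(9) = 8, σ(τ(3)) = σ(3) = 6, σ(τ(4)) = σ(7) = 7, σ(τ(5)) = σ(1) = 1, σ(τ(6)) = σ(6) = 2, σ(τ(7)) = σ(8) = 10, σ(τ(8)) = σ(4) = 4, σ(τ(9)) = σ(5) = 5, σ(τ(10)) = σ(2) = 3.
Hence στ = [9 8 6 7 1 2 10 4 5 3].

9 8 6 7 1 2 10 4 5 3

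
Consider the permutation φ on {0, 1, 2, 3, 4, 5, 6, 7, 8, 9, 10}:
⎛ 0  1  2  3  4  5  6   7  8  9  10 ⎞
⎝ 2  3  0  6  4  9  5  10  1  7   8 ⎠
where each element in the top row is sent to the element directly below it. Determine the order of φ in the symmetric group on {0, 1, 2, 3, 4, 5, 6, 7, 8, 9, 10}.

Decomposing into disjoint cycles gives cycle lengths 8, 2, 1.
The order of φ is the least common multiple of its cycle lengths: lcm(8, 2) = 8.

8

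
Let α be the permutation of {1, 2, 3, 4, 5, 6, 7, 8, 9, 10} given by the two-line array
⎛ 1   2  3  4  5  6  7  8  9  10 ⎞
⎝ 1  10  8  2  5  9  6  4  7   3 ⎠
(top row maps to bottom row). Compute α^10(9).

Tracing 9 → 7 → … returns to 9 after 3 steps, so 9 lies in a 3-cycle (6 9 7).
Since the cycle has length 3, α^10 acts on it the same as α^1 (10 mod 3 = 1).
Stepping 1 place around the cycle: 9 → 7.

7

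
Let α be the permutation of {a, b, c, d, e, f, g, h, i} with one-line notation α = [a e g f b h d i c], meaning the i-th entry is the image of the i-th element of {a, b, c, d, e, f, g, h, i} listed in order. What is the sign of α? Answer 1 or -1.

In disjoint-cycle form the cycle lengths are 6, 2, 1.
A cycle of length ℓ contributes ℓ−1 transpositions, so α is a product of 5 + 1 = 6 transpositions — even.

1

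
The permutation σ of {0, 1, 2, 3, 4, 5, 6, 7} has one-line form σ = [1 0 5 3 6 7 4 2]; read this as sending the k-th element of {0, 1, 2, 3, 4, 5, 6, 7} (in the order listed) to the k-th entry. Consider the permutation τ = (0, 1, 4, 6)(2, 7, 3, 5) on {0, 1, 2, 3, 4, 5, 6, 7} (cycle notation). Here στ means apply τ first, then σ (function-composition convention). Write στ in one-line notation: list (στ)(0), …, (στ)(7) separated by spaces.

0 6 2 7 4 5 1 3

Chase each element through τ then σ: 0 → 1 → 0; 1 → 4 → 6; 2 → 7 → 2; 3 → 5 → 7; 4 → 6 → 4; 5 → 2 → 5; 6 → 0 → 1; 7 → 3 → 3.
So στ in one-line form is 0 6 2 7 4 5 1 3.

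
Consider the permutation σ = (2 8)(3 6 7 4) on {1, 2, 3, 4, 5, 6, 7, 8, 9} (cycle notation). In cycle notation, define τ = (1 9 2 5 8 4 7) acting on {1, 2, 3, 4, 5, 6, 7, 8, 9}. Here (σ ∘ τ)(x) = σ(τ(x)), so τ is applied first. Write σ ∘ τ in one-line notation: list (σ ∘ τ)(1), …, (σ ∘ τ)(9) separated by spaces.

(σ ∘ τ)(x) = σ(τ(x)). Computing each image: σ(τ(1)) = σ(9) = 9, σ(τ(2)) = σ(5) = 5, σ(τ(3)) = σ(3) = 6, σ(τ(4)) = σ(7) = 4, σ(τ(5)) = σ(8) = 2, σ(τ(6)) = σ(6) = 7, σ(τ(7)) = σ(1) = 1, σ(τ(8)) = σ(4) = 3, σ(τ(9)) = σ(2) = 8.
Hence σ ∘ τ = [9 5 6 4 2 7 1 3 8].

9 5 6 4 2 7 1 3 8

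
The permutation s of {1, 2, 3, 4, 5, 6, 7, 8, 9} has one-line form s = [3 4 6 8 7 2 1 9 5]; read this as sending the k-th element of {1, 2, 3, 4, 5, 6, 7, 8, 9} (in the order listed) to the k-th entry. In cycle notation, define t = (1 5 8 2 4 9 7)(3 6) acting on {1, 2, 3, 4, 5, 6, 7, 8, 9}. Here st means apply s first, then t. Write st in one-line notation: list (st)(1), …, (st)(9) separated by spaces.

(st)(x) = t(s(x)). Computing each image: t(s(1)) = t(3) = 6, t(s(2)) = t(4) = 9, t(s(3)) = t(6) = 3, t(s(4)) = t(8) = 2, t(s(5)) = t(7) = 1, t(s(6)) = t(2) = 4, t(s(7)) = t(1) = 5, t(s(8)) = t(9) = 7, t(s(9)) = t(5) = 8.
Hence st = [6 9 3 2 1 4 5 7 8].

6 9 3 2 1 4 5 7 8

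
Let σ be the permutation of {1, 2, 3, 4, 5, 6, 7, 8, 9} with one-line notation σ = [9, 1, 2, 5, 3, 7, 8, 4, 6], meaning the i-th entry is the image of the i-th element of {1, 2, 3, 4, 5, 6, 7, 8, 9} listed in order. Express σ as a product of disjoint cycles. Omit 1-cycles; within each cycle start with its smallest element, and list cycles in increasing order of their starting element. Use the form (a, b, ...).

(1, 9, 6, 7, 8, 4, 5, 3, 2)

From 1: 1 → 9 → 6 → 7 → 8 → 4 → 5 → 3 → 2 → 1, closing the cycle (1, 9, 6, 7, 8, 4, 5, 3, 2).
Continuing from each remaining unvisited element yields (1, 9, 6, 7, 8, 4, 5, 3, 2).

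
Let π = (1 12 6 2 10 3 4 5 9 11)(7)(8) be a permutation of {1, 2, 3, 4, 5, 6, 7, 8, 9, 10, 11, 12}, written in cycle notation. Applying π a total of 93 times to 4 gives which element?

4 lies in the 10-cycle (1 12 6 2 10 3 4 5 9 11).
On a 10-cycle, π^10 is the identity, so π^93 = π^3 there (93 ≡ 3 mod 10).
Stepping 3 places around the cycle: 4 → 5 → 9 → 11.

11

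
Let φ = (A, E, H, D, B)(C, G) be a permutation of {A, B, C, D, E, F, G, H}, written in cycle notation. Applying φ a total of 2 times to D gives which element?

D lies in the 5-cycle (A, E, H, D, B).
Advancing 2 steps from D: D → B → A.

A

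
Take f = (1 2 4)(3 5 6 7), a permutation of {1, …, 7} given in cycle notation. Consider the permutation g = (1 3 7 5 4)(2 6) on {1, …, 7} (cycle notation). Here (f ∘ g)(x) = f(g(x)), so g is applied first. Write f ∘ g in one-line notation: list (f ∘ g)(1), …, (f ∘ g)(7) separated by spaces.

(f ∘ g)(x) = f(g(x)). Computing each image: f(g(1)) = f(3) = 5, f(g(2)) = f(6) = 7, f(g(3)) = f(7) = 3, f(g(4)) = f(1) = 2, f(g(5)) = f(4) = 1, f(g(6)) = f(2) = 4, f(g(7)) = f(5) = 6.
Hence f ∘ g = [5 7 3 2 1 4 6].

5 7 3 2 1 4 6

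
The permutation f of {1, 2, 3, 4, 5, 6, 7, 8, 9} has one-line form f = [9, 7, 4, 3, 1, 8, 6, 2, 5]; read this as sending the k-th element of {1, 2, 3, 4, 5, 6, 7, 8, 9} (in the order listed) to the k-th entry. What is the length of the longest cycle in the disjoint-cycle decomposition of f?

Decomposing into disjoint cycles gives (1 9 5)(2 7 6 8)(3 4); the longest has length 4.

4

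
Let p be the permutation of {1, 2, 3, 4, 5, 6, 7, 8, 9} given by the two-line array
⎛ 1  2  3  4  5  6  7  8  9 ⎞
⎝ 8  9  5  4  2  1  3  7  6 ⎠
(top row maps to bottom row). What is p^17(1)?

8

Tracing 1 → 8 → … returns to 1 after 8 steps, so 1 lies in an 8-cycle (1, 8, 7, 3, 5, 2, 9, 6).
Since the cycle has length 8, p^17 acts on it the same as p^1 (17 mod 8 = 1).
Stepping 1 place around the cycle: 1 → 8.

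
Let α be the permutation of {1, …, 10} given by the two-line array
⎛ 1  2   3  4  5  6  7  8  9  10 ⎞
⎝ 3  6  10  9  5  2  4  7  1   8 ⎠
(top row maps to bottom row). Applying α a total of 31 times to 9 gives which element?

Tracing 9 → 1 → … returns to 9 after 7 steps, so 9 lies in a 7-cycle (1, 3, 10, 8, 7, 4, 9).
On a 7-cycle, α^7 is the identity, so α^31 = α^3 there (31 ≡ 3 mod 7).
Stepping 3 places around the cycle: 9 → 1 → 3 → 10.

10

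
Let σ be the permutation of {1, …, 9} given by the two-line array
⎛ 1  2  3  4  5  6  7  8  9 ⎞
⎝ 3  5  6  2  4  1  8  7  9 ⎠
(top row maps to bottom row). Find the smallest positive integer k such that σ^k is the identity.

Decomposing into disjoint cycles gives cycle lengths 3, 3, 2, 1.
The order is lcm(3, 3, 2) = 6.

6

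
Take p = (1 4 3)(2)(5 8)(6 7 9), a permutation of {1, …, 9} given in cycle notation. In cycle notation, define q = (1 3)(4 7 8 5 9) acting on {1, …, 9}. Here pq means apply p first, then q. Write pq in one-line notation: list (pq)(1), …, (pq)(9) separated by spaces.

7 2 3 1 5 8 4 9 6

For each element, apply p then q: 1 → 4 → 7; 2 → 2 → 2; 3 → 1 → 3; 4 → 3 → 1; 5 → 8 → 5; 6 → 7 → 8; 7 → 9 → 4; 8 → 5 → 9; 9 → 6 → 6.
So pq in one-line form is 7 2 3 1 5 8 4 9 6.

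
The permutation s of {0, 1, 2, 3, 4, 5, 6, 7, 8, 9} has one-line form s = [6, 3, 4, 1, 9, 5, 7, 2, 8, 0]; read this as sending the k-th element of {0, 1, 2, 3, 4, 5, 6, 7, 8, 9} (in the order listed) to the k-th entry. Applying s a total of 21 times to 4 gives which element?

6

Tracing 4 → 9 → … returns to 4 after 6 steps, so 4 lies in a 6-cycle (0 6 7 2 4 9).
Since the cycle has length 6, s^21 acts on it the same as s^3 (21 mod 6 = 3).
Stepping 3 places around the cycle: 4 → 9 → 0 → 6.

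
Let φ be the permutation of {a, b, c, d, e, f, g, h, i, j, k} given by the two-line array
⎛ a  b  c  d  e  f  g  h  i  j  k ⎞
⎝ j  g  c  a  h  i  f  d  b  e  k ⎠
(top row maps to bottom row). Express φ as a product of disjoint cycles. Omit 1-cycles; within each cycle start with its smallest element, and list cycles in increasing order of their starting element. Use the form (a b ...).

Iterating φ from a gives a → j → e → h → d → a; that is the 5-cycle (a j e h d).
Repeating from the next unused element and collecting all non-trivial cycles gives (a j e h d)(b g f i).

(a j e h d)(b g f i)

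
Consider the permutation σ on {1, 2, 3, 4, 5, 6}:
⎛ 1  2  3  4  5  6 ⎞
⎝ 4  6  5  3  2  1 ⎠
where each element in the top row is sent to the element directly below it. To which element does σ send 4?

3

The entry below 4 in the array is 3, so σ(4) = 3.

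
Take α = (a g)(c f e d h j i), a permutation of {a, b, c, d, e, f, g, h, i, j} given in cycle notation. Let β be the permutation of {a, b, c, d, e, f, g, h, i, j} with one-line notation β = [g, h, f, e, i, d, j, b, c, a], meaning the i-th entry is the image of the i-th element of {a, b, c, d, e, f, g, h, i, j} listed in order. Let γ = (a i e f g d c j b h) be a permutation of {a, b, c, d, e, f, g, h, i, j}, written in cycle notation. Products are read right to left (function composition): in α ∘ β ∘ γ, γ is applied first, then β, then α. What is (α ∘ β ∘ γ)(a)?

f

Chase a: γ(a) = i; β(i) = c; α(c) = f. Hence (α ∘ β ∘ γ)(a) = f.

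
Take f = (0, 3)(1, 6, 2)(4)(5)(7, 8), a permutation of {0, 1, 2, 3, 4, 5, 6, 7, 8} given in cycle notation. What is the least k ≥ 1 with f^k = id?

6

The cycle type of f is (3, 2, 2, 1, 1).
The order of f is the least common multiple of its cycle lengths: lcm(3, 2, 2) = 6.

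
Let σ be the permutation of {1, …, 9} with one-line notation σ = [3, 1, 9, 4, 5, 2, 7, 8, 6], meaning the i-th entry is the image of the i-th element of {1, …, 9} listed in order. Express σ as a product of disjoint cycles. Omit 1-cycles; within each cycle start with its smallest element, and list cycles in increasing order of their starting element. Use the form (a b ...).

(1 3 9 6 2)

From 1: 1 → 3 → 9 → 6 → 2 → 1, closing the cycle (1 3 9 6 2).
Continuing from each remaining unvisited element yields (1 3 9 6 2).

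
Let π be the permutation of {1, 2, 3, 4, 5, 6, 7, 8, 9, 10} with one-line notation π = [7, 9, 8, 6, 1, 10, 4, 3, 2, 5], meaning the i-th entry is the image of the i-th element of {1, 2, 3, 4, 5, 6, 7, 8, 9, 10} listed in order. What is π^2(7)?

Tracing 7 → 4 → … returns to 7 after 6 steps, so 7 lies in a 6-cycle (1, 7, 4, 6, 10, 5).
Advancing 2 steps from 7: 7 → 4 → 6.

6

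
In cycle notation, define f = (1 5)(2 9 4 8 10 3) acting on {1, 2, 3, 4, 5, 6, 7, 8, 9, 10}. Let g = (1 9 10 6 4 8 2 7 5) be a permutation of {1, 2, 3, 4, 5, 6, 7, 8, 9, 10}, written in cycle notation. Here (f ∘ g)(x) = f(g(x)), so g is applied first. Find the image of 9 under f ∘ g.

3

(f ∘ g)(9) = f(g(9)). g(9) = 10, then f(10) = 3. So (f ∘ g)(9) = 3.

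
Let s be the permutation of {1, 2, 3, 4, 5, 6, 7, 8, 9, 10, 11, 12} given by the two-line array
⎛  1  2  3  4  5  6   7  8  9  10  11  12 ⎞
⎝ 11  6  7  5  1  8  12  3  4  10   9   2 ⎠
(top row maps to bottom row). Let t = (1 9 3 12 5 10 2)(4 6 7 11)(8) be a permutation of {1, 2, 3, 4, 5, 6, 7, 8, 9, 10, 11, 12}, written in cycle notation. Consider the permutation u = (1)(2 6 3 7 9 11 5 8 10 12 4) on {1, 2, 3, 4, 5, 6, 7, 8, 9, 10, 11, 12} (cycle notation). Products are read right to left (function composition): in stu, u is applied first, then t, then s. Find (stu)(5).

Chase 5: u(5) = 8; t(8) = 8; s(8) = 3. Hence (stu)(5) = 3.

3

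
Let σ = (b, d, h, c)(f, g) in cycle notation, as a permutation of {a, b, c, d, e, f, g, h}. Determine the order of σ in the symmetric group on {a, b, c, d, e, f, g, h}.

4

The disjoint cycles have lengths 4, 2, 1, 1.
Since disjoint cycles commute, ord(σ) = lcm(4, 2) = 4.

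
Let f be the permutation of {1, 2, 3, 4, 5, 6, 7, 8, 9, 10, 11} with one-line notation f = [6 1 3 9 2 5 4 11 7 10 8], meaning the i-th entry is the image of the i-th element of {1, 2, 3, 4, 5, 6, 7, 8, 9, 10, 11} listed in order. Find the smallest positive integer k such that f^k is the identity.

12

The disjoint-cycle form of f has cycle lengths 4, 3, 2, 1, 1.
The order of f is the least common multiple of its cycle lengths: lcm(4, 3, 2) = 12.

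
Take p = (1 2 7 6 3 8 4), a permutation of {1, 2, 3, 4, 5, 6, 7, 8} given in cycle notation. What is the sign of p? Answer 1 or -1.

The cycle lengths are 7, 1.
A cycle of length ℓ contributes ℓ−1 transpositions, so p is a product of 6 transpositions — even.

1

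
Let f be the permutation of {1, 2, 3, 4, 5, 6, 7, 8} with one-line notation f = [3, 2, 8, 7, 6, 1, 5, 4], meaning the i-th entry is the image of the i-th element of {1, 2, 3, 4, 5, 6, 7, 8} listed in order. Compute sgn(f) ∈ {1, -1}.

1

In disjoint-cycle form the cycle lengths are 7, 1.
A cycle is odd iff its length is even; f has 0 even-length cycles, so sgn(f) = (−1)^0 and f is even.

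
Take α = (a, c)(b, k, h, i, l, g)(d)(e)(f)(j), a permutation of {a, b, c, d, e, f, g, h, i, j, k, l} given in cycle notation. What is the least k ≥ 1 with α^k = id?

The cycle type of α is (6, 2, 1, 1, 1, 1).
Since disjoint cycles commute, ord(α) = lcm(6, 2) = 6.

6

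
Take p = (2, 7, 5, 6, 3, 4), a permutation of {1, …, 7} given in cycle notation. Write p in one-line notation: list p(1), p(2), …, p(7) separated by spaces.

Reading each image from the cycles: 1→1, 2→7, 3→4, 4→2, 5→6, 6→3, 7→5.
Listing these in domain order gives 1 7 4 2 6 3 5.

1 7 4 2 6 3 5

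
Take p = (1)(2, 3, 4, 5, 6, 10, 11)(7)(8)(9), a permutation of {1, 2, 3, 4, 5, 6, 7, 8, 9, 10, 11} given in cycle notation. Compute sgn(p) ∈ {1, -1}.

1

The cycle lengths are 7, 1, 1, 1, 1.
A cycle of length ℓ contributes ℓ−1 transpositions, so p is a product of 6 transpositions — even.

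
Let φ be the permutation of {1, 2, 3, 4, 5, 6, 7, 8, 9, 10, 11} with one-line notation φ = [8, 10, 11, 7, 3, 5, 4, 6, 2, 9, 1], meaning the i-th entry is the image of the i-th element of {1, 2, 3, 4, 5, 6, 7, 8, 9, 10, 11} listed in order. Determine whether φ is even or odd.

even

In disjoint-cycle form the cycle lengths are 6, 3, 2.
A cycle of length ℓ contributes ℓ−1 transpositions, so φ is a product of 5 + 2 + 1 = 8 transpositions — even.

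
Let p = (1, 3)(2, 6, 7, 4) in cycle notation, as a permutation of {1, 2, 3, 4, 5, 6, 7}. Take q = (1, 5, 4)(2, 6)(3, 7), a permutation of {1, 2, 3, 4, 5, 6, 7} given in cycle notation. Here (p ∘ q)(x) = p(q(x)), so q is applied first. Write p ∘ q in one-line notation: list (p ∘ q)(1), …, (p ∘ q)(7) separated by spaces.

(p ∘ q)(x) = p(q(x)). Computing each image: p(q(1)) = p(5) = 5, p(q(2)) = p(6) = 7, p(q(3)) = p(7) = 4, p(q(4)) = p(1) = 3, p(q(5)) = p(4) = 2, p(q(6)) = p(2) = 6, p(q(7)) = p(3) = 1.
Hence p ∘ q = [5 7 4 3 2 6 1].

5 7 4 3 2 6 1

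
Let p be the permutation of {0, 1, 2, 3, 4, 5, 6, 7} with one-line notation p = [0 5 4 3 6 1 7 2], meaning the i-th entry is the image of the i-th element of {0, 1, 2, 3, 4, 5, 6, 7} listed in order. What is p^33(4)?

Tracing 4 → 6 → … returns to 4 after 4 steps, so 4 lies in a 4-cycle (2, 4, 6, 7).
Since the cycle has length 4, p^33 acts on it the same as p^1 (33 mod 4 = 1).
Stepping 1 place around the cycle: 4 → 6.

6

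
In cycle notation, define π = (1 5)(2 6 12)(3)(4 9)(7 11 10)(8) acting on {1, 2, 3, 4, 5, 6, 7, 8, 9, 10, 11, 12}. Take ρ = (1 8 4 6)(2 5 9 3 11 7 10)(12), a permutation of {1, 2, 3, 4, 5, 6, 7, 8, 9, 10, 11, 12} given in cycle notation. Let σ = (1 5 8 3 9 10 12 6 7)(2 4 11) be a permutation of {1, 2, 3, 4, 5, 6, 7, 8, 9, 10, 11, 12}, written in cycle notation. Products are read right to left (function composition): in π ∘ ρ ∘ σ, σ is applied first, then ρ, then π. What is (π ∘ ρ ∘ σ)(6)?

7

Chase 6: σ(6) = 7; ρ(7) = 10; π(10) = 7. Hence (π ∘ ρ ∘ σ)(6) = 7.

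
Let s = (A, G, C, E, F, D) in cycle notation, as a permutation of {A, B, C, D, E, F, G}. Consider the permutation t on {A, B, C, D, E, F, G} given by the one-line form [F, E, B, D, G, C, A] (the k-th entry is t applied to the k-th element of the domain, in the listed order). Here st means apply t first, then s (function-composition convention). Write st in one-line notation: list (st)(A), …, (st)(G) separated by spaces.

(st)(x) = s(t(x)). Computing each image: s(t(A)) = s(F) = D, s(t(B)) = s(E) = F, s(t(C)) = s(B) = B, s(t(D)) = s(D) = A, s(t(E)) = s(G) = C, s(t(F)) = s(C) = E, s(t(G)) = s(A) = G.
Hence st = [D F B A C E G].

D F B A C E G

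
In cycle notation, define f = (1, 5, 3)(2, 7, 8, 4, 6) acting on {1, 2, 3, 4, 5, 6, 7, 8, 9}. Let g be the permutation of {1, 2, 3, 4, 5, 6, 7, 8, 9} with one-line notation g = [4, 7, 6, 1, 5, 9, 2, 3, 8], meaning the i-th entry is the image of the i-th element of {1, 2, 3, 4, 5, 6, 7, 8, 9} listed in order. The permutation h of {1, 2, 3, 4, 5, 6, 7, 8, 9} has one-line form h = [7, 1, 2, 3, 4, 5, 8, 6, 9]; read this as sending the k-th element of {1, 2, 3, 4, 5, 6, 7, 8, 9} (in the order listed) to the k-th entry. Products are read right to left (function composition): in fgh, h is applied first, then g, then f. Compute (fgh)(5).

Chase 5: h(5) = 4; g(4) = 1; f(1) = 5. Hence (fgh)(5) = 5.

5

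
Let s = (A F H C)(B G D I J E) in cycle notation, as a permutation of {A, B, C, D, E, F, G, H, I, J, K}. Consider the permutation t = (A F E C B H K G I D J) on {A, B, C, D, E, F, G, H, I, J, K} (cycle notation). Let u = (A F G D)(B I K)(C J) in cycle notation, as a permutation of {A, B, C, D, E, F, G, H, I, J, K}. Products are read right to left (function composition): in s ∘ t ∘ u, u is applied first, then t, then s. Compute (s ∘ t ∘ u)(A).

Chase A: u(A) = F; t(F) = E; s(E) = B. Hence (s ∘ t ∘ u)(A) = B.

B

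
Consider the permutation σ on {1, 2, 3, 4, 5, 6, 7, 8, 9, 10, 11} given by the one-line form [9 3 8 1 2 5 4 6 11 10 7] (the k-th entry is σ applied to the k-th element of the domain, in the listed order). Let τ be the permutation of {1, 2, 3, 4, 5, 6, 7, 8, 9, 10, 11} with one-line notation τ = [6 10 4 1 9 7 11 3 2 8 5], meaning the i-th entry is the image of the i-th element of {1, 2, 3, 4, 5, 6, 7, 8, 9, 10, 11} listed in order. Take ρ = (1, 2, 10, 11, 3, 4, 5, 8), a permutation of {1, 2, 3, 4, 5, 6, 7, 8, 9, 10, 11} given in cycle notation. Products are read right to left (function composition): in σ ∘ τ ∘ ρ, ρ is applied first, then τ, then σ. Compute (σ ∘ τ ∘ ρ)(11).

1

(σ ∘ τ ∘ ρ)(11) = σ(τ(ρ(11))). ρ(11) = 3, then τ(3) = 4, then σ(4) = 1, so the result is 1.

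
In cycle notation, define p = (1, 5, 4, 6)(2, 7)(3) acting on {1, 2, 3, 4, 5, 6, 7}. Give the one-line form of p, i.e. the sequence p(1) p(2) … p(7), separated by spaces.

Each element maps to the next entry in its cycle (wrapping to the front): 1→5, 2→7, 3→3, 4→6, 5→4, 6→1, 7→2.
Listing these in domain order gives 5 7 3 6 4 1 2.

5 7 3 6 4 1 2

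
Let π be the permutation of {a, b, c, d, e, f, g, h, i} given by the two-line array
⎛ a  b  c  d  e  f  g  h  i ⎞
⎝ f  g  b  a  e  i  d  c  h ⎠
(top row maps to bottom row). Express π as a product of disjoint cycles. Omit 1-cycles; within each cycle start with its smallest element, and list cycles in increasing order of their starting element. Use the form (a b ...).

From a: a → f → i → h → c → b → g → d → a, closing the cycle (a f i h c b g d).
Repeating from the next unused element and collecting all non-trivial cycles gives (a f i h c b g d).

(a f i h c b g d)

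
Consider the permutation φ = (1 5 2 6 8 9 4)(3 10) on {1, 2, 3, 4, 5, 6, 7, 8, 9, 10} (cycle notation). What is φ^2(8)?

8 lies in the 7-cycle (1 5 2 6 8 9 4).
Stepping 2 places around the cycle: 8 → 9 → 4.

4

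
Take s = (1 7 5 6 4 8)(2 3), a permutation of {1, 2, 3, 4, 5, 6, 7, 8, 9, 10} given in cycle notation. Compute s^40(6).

7

6 lies in the 6-cycle (1 7 5 6 4 8).
Powers repeat with period 6 on this cycle, and 40 mod 6 = 4, so s^40(6) = s^4(6).
Advancing 4 steps from 6: 6 → 4 → 8 → 1 → 7.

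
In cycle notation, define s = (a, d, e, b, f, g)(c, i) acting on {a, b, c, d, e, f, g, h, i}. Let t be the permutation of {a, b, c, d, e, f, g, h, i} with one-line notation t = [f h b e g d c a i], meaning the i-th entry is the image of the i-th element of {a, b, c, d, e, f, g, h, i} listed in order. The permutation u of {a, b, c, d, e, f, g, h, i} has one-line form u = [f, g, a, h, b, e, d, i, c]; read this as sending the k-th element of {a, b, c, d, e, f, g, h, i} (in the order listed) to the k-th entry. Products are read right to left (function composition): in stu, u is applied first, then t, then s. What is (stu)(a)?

e

(stu)(a) = s(t(u(a))). u(a) = f, then t(f) = d, then s(d) = e, so the result is e.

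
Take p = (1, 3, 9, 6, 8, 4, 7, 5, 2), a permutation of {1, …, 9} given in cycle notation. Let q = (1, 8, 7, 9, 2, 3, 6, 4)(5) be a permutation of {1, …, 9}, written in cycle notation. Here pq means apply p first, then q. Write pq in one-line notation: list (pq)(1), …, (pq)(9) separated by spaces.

6 8 2 9 3 7 5 1 4

(pq)(x) = q(p(x)). Computing each image: q(p(1)) = q(3) = 6, q(p(2)) = q(1) = 8, q(p(3)) = q(9) = 2, q(p(4)) = q(7) = 9, q(p(5)) = q(2) = 3, q(p(6)) = q(8) = 7, q(p(7)) = q(5) = 5, q(p(8)) = q(4) = 1, q(p(9)) = q(6) = 4.
Hence pq = [6 8 2 9 3 7 5 1 4].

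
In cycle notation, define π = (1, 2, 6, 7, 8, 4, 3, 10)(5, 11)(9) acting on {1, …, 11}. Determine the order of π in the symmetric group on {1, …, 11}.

8

The disjoint cycles have lengths 8, 2, 1.
Since disjoint cycles commute, ord(π) = lcm(8, 2) = 8.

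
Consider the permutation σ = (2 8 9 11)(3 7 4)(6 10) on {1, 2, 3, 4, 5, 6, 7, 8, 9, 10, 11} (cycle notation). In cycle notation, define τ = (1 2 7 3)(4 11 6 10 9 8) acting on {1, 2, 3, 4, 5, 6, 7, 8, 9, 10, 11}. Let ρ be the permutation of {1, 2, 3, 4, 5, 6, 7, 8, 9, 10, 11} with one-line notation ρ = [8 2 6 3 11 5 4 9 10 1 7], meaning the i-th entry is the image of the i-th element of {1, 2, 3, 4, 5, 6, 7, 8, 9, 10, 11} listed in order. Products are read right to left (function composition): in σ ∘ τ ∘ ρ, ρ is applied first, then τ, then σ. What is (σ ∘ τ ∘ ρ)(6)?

5

Chase 6: ρ(6) = 5; τ(5) = 5; σ(5) = 5. Hence (σ ∘ τ ∘ ρ)(6) = 5.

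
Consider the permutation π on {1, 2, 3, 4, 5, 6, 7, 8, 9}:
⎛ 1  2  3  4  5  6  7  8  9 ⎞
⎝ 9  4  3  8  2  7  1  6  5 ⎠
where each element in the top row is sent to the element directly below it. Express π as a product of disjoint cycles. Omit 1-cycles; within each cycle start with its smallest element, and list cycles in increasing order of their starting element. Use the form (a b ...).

Start at 1 and follow images: 1 → 9 → 5 → 2 → 4 → 8 → 6 → 7 → 1, giving the cycle (1 9 5 2 4 8 6 7).
Continuing from each remaining unvisited element yields (1 9 5 2 4 8 6 7).

(1 9 5 2 4 8 6 7)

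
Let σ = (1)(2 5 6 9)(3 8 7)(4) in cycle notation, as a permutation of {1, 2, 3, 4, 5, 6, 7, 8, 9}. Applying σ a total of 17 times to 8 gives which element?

8 lies in the 3-cycle (3 8 7).
Powers repeat with period 3 on this cycle, and 17 mod 3 = 2, so σ^17(8) = σ^2(8).
Stepping 2 places around the cycle: 8 → 7 → 3.

3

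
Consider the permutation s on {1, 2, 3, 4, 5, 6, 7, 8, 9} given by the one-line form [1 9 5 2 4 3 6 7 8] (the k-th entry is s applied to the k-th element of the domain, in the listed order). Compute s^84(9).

3

Tracing 9 → 8 → … returns to 9 after 8 steps, so 9 lies in an 8-cycle (2, 9, 8, 7, 6, 3, 5, 4).
Since the cycle has length 8, s^84 acts on it the same as s^4 (84 mod 8 = 4).
Advancing 4 steps from 9: 9 → 8 → 7 → 6 → 3.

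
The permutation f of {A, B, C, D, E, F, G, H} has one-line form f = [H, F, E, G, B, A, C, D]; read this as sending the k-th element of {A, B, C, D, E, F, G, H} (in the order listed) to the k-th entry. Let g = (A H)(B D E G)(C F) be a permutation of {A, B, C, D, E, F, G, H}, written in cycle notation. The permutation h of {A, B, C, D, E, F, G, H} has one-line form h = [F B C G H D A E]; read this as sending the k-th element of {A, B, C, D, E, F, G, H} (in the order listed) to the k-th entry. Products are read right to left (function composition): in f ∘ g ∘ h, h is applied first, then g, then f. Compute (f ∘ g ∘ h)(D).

(f ∘ g ∘ h)(D) = f(g(h(D))). h(D) = G, then g(G) = B, then f(B) = F, so the result is F.

F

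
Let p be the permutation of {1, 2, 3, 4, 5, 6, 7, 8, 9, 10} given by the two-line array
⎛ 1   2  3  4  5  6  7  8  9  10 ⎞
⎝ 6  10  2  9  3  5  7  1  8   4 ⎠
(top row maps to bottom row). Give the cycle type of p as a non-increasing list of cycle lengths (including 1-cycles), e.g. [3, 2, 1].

[9, 1]

The disjoint cycles are (1 6 5 3 2 10 4 9 8)(7), with lengths 9, 1 in non-increasing order.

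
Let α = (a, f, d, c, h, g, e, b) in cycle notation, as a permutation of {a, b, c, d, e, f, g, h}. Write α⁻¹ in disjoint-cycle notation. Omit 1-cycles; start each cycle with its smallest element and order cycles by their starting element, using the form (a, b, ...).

(a, b, e, g, h, c, d, f)

Inverting a permutation written in cycle notation just reverses the order within every cycle.
After reversing and putting each cycle's least element first, α⁻¹ = (a, b, e, g, h, c, d, f).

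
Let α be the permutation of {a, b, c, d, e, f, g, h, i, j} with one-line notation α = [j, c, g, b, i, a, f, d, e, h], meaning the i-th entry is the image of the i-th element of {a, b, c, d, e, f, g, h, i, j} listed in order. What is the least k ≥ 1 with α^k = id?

8

Decomposing into disjoint cycles gives cycle lengths 8, 2.
The order is lcm(8, 2) = 8.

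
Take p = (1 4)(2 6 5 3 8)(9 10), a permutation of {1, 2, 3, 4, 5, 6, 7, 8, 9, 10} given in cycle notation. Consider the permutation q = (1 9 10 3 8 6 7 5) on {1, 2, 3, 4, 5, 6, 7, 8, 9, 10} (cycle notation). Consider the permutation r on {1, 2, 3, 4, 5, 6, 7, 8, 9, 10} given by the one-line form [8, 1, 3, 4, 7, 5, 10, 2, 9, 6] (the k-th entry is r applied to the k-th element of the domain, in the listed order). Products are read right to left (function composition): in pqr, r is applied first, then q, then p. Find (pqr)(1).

Chase 1: r(1) = 8; q(8) = 6; p(6) = 5. Hence (pqr)(1) = 5.

5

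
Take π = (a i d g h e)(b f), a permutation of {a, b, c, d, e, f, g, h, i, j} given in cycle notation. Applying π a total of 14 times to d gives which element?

h

d lies in the 6-cycle (a i d g h e).
On a 6-cycle, π^6 is the identity, so π^14 = π^2 there (14 ≡ 2 mod 6).
Advancing 2 steps from d: d → g → h.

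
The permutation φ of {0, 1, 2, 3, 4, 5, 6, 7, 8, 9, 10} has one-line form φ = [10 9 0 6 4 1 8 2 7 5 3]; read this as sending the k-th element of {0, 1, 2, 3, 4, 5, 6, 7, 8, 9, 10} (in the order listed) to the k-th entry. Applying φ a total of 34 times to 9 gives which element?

5

Tracing 9 → 5 → … returns to 9 after 3 steps, so 9 lies in a 3-cycle (1 9 5).
On a 3-cycle, φ^3 is the identity, so φ^34 = φ^1 there (34 ≡ 1 mod 3).
Stepping 1 place around the cycle: 9 → 5.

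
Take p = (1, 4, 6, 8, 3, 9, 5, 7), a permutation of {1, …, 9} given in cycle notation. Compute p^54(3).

6

3 lies in the 8-cycle (1, 4, 6, 8, 3, 9, 5, 7).
Since the cycle has length 8, p^54 acts on it the same as p^6 (54 mod 8 = 6).
Advancing 6 steps from 3: 3 → 9 → 5 → 7 → 1 → 4 → 6.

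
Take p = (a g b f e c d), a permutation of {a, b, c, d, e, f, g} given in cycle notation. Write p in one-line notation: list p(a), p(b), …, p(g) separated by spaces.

Image by image: a↦g, b↦f, c↦d, d↦a, e↦c, f↦e, g↦b.
So the one-line form is g f d a c e b.

g f d a c e b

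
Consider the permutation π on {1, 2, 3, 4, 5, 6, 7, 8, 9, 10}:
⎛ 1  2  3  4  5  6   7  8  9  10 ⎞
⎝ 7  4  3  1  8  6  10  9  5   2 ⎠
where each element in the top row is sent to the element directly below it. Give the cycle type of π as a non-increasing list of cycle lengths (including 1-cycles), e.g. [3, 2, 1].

The disjoint cycles are (1, 7, 10, 2, 4)(3)(5, 8, 9)(6), with lengths 5, 3, 1, 1 in non-increasing order.

[5, 3, 1, 1]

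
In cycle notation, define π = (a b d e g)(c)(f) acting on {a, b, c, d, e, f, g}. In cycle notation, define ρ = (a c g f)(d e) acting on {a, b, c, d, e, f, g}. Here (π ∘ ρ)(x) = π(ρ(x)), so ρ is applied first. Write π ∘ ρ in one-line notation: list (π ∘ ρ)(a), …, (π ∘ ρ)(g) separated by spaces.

c d a g e b f

Chase each element through ρ then π: a → c → c; b → b → d; c → g → a; d → e → g; e → d → e; f → a → b; g → f → f.
So π ∘ ρ in one-line form is c d a g e b f.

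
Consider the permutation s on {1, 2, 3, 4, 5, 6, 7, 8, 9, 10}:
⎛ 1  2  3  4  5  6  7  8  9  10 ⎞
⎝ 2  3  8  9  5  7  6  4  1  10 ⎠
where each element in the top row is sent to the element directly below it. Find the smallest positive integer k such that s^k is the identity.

Decomposing into disjoint cycles gives cycle lengths 6, 2, 1, 1.
The order of s is the least common multiple of its cycle lengths: lcm(6, 2) = 6.

6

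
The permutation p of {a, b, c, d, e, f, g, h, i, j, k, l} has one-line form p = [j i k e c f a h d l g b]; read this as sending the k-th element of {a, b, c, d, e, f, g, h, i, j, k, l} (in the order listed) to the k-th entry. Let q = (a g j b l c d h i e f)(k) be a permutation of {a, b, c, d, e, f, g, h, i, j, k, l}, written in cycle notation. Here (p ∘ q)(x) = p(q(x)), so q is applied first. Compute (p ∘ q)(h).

First apply q: q(h) = i, then p(i) = d. Thus (p ∘ q)(h) = d.

d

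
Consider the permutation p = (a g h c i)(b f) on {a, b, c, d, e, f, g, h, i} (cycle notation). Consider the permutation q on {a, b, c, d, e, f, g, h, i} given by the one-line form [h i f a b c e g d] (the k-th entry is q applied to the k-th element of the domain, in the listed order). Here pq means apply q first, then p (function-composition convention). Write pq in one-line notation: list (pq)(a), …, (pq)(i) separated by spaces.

c a b g f i e h d

(pq)(x) = p(q(x)). Computing each image: p(q(a)) = p(h) = c, p(q(b)) = p(i) = a, p(q(c)) = p(f) = b, p(q(d)) = p(a) = g, p(q(e)) = p(b) = f, p(q(f)) = p(c) = i, p(q(g)) = p(e) = e, p(q(h)) = p(g) = h, p(q(i)) = p(d) = d.
Hence pq = [c a b g f i e h d].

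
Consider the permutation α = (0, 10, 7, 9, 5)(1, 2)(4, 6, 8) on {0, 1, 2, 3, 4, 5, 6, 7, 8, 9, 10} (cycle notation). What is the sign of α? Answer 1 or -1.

-1

The cycle lengths are 5, 3, 2, 1.
A cycle is odd iff its length is even; α has 1 even-length cycle, so sgn(α) = (−1)^1 and α is odd.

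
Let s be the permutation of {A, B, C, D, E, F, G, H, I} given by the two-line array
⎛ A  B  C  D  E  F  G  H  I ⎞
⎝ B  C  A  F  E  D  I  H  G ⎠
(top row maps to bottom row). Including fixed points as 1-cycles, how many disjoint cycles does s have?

The cycle decomposition is (A B C)(D F)(E)(G I)(H), which has 5 cycles (counting 1-cycles).

5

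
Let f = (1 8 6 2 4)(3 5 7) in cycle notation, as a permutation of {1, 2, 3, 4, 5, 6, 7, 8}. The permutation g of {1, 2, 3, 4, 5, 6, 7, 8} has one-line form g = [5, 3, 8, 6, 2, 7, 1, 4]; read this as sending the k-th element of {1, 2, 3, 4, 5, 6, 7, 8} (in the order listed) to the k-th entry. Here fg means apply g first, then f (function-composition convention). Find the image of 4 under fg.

(fg)(4) = f(g(4)). g(4) = 6, then f(6) = 2. So (fg)(4) = 2.

2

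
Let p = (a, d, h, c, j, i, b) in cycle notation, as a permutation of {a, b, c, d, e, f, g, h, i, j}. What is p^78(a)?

a lies in the 7-cycle (a, d, h, c, j, i, b).
Since the cycle has length 7, p^78 acts on it the same as p^1 (78 mod 7 = 1).
Stepping 1 place around the cycle: a → d.

d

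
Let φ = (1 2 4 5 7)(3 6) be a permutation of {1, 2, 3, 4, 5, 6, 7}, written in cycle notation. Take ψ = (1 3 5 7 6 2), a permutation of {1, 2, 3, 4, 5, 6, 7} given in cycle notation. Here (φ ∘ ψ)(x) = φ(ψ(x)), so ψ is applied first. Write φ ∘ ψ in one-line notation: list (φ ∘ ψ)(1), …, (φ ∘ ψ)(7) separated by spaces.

For each element, apply ψ then φ: 1 → 3 → 6; 2 → 1 → 2; 3 → 5 → 7; 4 → 4 → 5; 5 → 7 → 1; 6 → 2 → 4; 7 → 6 → 3.
Collecting the images, φ ∘ ψ = [6 2 7 5 1 4 3].

6 2 7 5 1 4 3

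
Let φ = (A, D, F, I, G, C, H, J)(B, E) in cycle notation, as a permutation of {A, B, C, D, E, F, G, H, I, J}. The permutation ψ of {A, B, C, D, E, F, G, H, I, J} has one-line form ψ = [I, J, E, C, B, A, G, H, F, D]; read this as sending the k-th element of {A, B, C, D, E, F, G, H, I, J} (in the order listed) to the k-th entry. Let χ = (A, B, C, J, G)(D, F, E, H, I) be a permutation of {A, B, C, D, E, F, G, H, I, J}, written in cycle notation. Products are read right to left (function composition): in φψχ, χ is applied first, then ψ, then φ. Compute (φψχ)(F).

E

(φψχ)(F) = φ(ψ(χ(F))). χ(F) = E, then ψ(E) = B, then φ(B) = E, so the result is E.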